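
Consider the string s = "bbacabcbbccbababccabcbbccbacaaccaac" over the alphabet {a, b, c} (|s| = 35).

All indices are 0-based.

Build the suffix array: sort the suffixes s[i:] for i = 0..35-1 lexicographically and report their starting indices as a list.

[32, 28, 12, 4, 18, 14, 33, 26, 2, 29, 11, 13, 25, 1, 0, 7, 21, 5, 19, 15, 8, 22, 34, 31, 27, 3, 17, 10, 24, 6, 20, 30, 16, 9, 23]

sorted suffixes:
  #0 SA[0]=32  'aac'
  #1 SA[1]=28  'aaccaac'
  #2 SA[2]=12  'ababccabcbbccbacaaccaac'
  #3 SA[3]=4  'abcbbccbababccabcbbccbacaaccaac'
  #4 SA[4]=18  'abcbbccbacaaccaac'
  #5 SA[5]=14  'abccabcbbccbacaaccaac'
  #6 SA[6]=33  'ac'
  #7 SA[7]=26  'acaaccaac'
  #8 SA[8]=2  'acabcbbccbababccabcbbccbacaaccaac'
  #9 SA[9]=29  'accaac'
  #10 SA[10]=11  'bababccabcbbccbacaaccaac'
  #11 SA[11]=13  'babccabcbbccbacaaccaac'
  #12 SA[12]=25  'bacaaccaac'
  #13 SA[13]=1  'bacabcbbccbababccabcbbccbacaaccaac'
  #14 SA[14]=0  'bbacabcbbccbababccabcbbccbacaaccaac'
  #15 SA[15]=7  'bbccbababccabcbbccbacaaccaac'
  #16 SA[16]=21  'bbccbacaaccaac'
  #17 SA[17]=5  'bcbbccbababccabcbbccbacaaccaac'
  #18 SA[18]=19  'bcbbccbacaaccaac'
  #19 SA[19]=15  'bccabcbbccbacaaccaac'
  #20 SA[20]=8  'bccbababccabcbbccbacaaccaac'
  #21 SA[21]=22  'bccbacaaccaac'
  #22 SA[22]=34  'c'
  #23 SA[23]=31  'caac'
  #24 SA[24]=27  'caaccaac'
  #25 SA[25]=3  'cabcbbccbababccabcbbccbacaaccaac'
  #26 SA[26]=17  'cabcbbccbacaaccaac'
  #27 SA[27]=10  'cbababccabcbbccbacaaccaac'
  #28 SA[28]=24  'cbacaaccaac'
  #29 SA[29]=6  'cbbccbababccabcbbccbacaaccaac'
  #30 SA[30]=20  'cbbccbacaaccaac'
  #31 SA[31]=30  'ccaac'
  #32 SA[32]=16  'ccabcbbccbacaaccaac'
  #33 SA[33]=9  'ccbababccabcbbccbacaaccaac'
  #34 SA[34]=23  'ccbacaaccaac'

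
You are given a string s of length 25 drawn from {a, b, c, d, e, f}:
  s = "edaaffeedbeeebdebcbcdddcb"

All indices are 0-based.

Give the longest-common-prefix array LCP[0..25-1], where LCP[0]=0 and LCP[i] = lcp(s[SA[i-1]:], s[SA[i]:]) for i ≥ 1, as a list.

[0, 1, 0, 1, 2, 1, 1, 0, 2, 1, 0, 1, 1, 1, 2, 1, 0, 2, 1, 2, 1, 2, 2, 0, 1]

rank→(start, suffix):
  0 → (2, 'aaffeedbeeebdebcbcdddcb')
  1 → (3, 'affeedbeeebdebcbcdddcb')
  2 → (24, 'b')
  3 → (16, 'bcbcdddcb')
  4 → (18, 'bcdddcb')
  5 → (13, 'bdebcbcdddcb')
  6 → (9, 'beeebdebcbcdddcb')
  7 → (23, 'cb')
  8 → (17, 'cbcdddcb')
  9 → (19, 'cdddcb')
  10 → (1, 'daaffeedbeeebdebcbcdddcb')
  11 → (8, 'dbeeebdebcbcdddcb')
  12 → (22, 'dcb')
  13 → (21, 'ddcb')
  14 → (20, 'dddcb')
  15 → (14, 'debcbcdddcb')
  16 → (15, 'ebcbcdddcb')
  17 → (12, 'ebdebcbcdddcb')
  18 → (0, 'edaaffeedbeeebdebcbcdddcb')
  19 → (7, 'edbeeebdebcbcdddcb')
  20 → (11, 'eebdebcbcdddcb')
  21 → (6, 'eedbeeebdebcbcdddcb')
  22 → (10, 'eeebdebcbcdddcb')
  23 → (5, 'feedbeeebdebcbcdddcb')
  24 → (4, 'ffeedbeeebdebcbcdddcb')

SA = [2, 3, 24, 16, 18, 13, 9, 23, 17, 19, 1, 8, 22, 21, 20, 14, 15, 12, 0, 7, 11, 6, 10, 5, 4]
[i] adj suffixes → lcp
  [1] 2/3 → 1 ('a')
  [2] 3/24 → 0 ('')
  [3] 24/16 → 1 ('b')
  [4] 16/18 → 2 ('bc')
  [5] 18/13 → 1 ('b')
  [6] 13/9 → 1 ('b')
  [7] 9/23 → 0 ('')
  [8] 23/17 → 2 ('cb')
  [9] 17/19 → 1 ('c')
  [10] 19/1 → 0 ('')
  [11] 1/8 → 1 ('d')
  [12] 8/22 → 1 ('d')
  [13] 22/21 → 1 ('d')
  [14] 21/20 → 2 ('dd')
  [15] 20/14 → 1 ('d')
  [16] 14/15 → 0 ('')
  [17] 15/12 → 2 ('eb')
  [18] 12/0 → 1 ('e')
  [19] 0/7 → 2 ('ed')
  [20] 7/11 → 1 ('e')
  [21] 11/6 → 2 ('ee')
  [22] 6/10 → 2 ('ee')
  [23] 10/5 → 0 ('')
  [24] 5/4 → 1 ('f')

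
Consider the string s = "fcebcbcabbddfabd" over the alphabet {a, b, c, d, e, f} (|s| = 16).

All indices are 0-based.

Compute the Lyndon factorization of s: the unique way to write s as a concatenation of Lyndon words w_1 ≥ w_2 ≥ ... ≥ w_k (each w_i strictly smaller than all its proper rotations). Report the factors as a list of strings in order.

emit factor 1: 'f' (i=0, period=1)
emit factor 2: 'ce' (i=1, period=2)
emit factor 3: 'bc' (i=3, period=2)
emit factor 4: 'bc' (i=5, period=2)
emit factor 5: 'abbddfabd' (i=7, period=9)

["f", "ce", "bc", "bc", "abbddfabd"]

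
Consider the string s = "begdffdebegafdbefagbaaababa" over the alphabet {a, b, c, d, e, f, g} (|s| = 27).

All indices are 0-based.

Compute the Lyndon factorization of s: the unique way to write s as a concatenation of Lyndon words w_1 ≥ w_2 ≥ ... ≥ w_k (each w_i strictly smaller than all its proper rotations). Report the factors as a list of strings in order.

emit factor 1: 'begdffde' (i=0, period=8)
emit factor 2: 'beg' (i=8, period=3)
emit factor 3: 'afdbefagb' (i=11, period=9)
emit factor 4: 'aaabab' (i=20, period=6)
emit factor 5: 'a' (i=26, period=1)

["begdffde", "beg", "afdbefagb", "aaabab", "a"]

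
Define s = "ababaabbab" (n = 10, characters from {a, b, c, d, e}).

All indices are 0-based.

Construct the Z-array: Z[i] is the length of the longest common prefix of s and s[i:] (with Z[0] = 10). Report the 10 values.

[10, 0, 3, 0, 1, 2, 0, 0, 2, 0]

Z[0]=10
i=1: i≥r, start 0; Z[1]=0
i=2: i≥r, start 0; Z[2]=3 grow→box=[2,5)
i=3: min(r-i=2, Z[1]=0)=0; Z[3]=0
i=4: min(r-i=1, Z[2]=3)=1; Z[4]=1
i=5: i≥r, start 0; Z[5]=2 grow→box=[5,7)
i=6: min(r-i=1, Z[1]=0)=0; Z[6]=0
i=7: i≥r, start 0; Z[7]=0
i=8: i≥r, start 0; Z[8]=2 grow→box=[8,10)
i=9: min(r-i=1, Z[1]=0)=0; Z[9]=0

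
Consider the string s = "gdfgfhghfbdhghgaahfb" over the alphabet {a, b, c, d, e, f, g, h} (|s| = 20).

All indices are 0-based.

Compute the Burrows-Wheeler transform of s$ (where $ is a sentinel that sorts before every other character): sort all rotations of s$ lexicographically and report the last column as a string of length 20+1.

bgaffgbhhdgh$fhhaggfd

rank  rotation               last
    0  $gdfgfhghfbdhghgaahfb  b
    1  aahfb$gdfgfhghfbdhghg  g
    2  ahfb$gdfgfhghfbdhghga  a
    3  b$gdfgfhghfbdhghgaahf  f
    4  bdhghgaahfb$gdfgfhghf  f
    5  dfgfhghfbdhghgaahfb$g  g
    6  dhghgaahfb$gdfgfhghfb  b
    7  fb$gdfgfhghfbdhghgaah  h
    8  fbdhghgaahfb$gdfgfhgh  h
    9  fgfhghfbdhghgaahfb$gd  d
   10  fhghfbdhghgaahfb$gdfg  g
   11  gaahfb$gdfgfhghfbdhgh  h
   12  gdfgfhghfbdhghgaahfb$  $
   13  gfhghfbdhghgaahfb$gdf  f
   14  ghfbdhghgaahfb$gdfgfh  h
   15  ghgaahfb$gdfgfhghfbdh  h
   16  hfb$gdfgfhghfbdhghgaa  a
   17  hfbdhghgaahfb$gdfgfhg  g
   18  hgaahfb$gdfgfhghfbdhg  g
   19  hghfbdhghgaahfb$gdfgf  f
   20  hghgaahfb$gdfgfhghfbd  d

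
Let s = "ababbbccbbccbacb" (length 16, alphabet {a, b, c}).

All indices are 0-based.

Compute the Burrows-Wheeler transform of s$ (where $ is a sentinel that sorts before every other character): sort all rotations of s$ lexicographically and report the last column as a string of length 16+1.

b$bbcacacbbbaccbb

rank  rotation           last
    0  $ababbbccbbccbacb  b
    1  ababbbccbbccbacb$  $
    2  abbbccbbccbacb$ab  b
    3  acb$ababbbccbbccb  b
    4  b$ababbbccbbccbac  c
    5  babbbccbbccbacb$a  a
    6  bacb$ababbbccbbcc  c
    7  bbbccbbccbacb$aba  a
    8  bbccbacb$ababbbcc  c
    9  bbccbbccbacb$abab  b
   10  bccbacb$ababbbccb  b
   11  bccbbccbacb$ababb  b
   12  cb$ababbbccbbccba  a
   13  cbacb$ababbbccbbc  c
   14  cbbccbacb$ababbbc  c
   15  ccbacb$ababbbccbb  b
   16  ccbbccbacb$ababbb  b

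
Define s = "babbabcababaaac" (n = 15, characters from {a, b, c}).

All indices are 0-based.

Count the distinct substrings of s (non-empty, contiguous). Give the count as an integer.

rank | idx | suffix
   0 |  11 | aaac
   1 |  12 | aac
   2 |   9 | abaaac
   3 |   7 | ababaaac
   4 |   1 | abbabcababaaac
   5 |   4 | abcababaaac
   6 |  13 | ac
   7 |  10 | baaac
   8 |   8 | babaaac
   9 |   0 | babbabcababaaac
  10 |   3 | babcababaaac
  11 |   2 | bbabcababaaac
  12 |   5 | bcababaaac
  13 |  14 | c
  14 |   6 | cababaaac

SA = [11, 12, 9, 7, 1, 4, 13, 10, 8, 0, 3, 2, 5, 14, 6]
[i] adj suffixes → lcp
  [1] 11/12 → 2 ('aa')
  [2] 12/9 → 1 ('a')
  [3] 9/7 → 3 ('aba')
  [4] 7/1 → 2 ('ab')
  [5] 1/4 → 2 ('ab')
  [6] 4/13 → 1 ('a')
  [7] 13/10 → 0 ('')
  [8] 10/8 → 2 ('ba')
  [9] 8/0 → 3 ('bab')
  [10] 0/3 → 3 ('bab')
  [11] 3/2 → 1 ('b')
  [12] 2/5 → 1 ('b')
  [13] 5/14 → 0 ('')
  [14] 14/6 → 1 ('c')

n(n+1)/2 = 15·16/2 = 120
Σ LCP = 0 + 2 + 1 + 3 + 2 + 2 + 1 + 0 + 2 + 3 + 3 + 1 + 1 + 0 + 1 = 22
distinct = 120 − 22 = 98

98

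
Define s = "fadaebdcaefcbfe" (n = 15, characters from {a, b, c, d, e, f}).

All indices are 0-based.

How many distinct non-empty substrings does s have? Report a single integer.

sorted suffixes:
  #0 SA[0]=1  'adaebdcaefcbfe'
  #1 SA[1]=3  'aebdcaefcbfe'
  #2 SA[2]=8  'aefcbfe'
  #3 SA[3]=5  'bdcaefcbfe'
  #4 SA[4]=12  'bfe'
  #5 SA[5]=7  'caefcbfe'
  #6 SA[6]=11  'cbfe'
  #7 SA[7]=2  'daebdcaefcbfe'
  #8 SA[8]=6  'dcaefcbfe'
  #9 SA[9]=14  'e'
  #10 SA[10]=4  'ebdcaefcbfe'
  #11 SA[11]=9  'efcbfe'
  #12 SA[12]=0  'fadaebdcaefcbfe'
  #13 SA[13]=10  'fcbfe'
  #14 SA[14]=13  'fe'

SA = [1, 3, 8, 5, 12, 7, 11, 2, 6, 14, 4, 9, 0, 10, 13]
rank  pair      lcp
   1  s[1:],s[3:]  1  'a'
   2  s[3:],s[8:]  2  'ae'
   3  s[8:],s[5:]  0  ''
   4  s[5:],s[12:]  1  'b'
   5  s[12:],s[7:]  0  ''
   6  s[7:],s[11:]  1  'c'
   7  s[11:],s[2:]  0  ''
   8  s[2:],s[6:]  1  'd'
   9  s[6:],s[14:]  0  ''
  10  s[14:],s[4:]  1  'e'
  11  s[4:],s[9:]  1  'e'
  12  s[9:],s[0:]  0  ''
  13  s[0:],s[10:]  1  'f'
  14  s[10:],s[13:]  1  'f'

n(n+1)/2 = 15·16/2 = 120
Σ LCP = 0 + 1 + 2 + 0 + 1 + 0 + 1 + 0 + 1 + 0 + 1 + 1 + 0 + 1 + 1 = 10
distinct = 120 − 10 = 110

110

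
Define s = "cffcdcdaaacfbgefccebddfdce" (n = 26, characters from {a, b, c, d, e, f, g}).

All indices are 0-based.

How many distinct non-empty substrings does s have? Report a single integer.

rank→(start, suffix):
  0 → (7, 'aaacfbgefccebddfdce')
  1 → (8, 'aacfbgefccebddfdce')
  2 → (9, 'acfbgefccebddfdce')
  3 → (19, 'bddfdce')
  4 → (12, 'bgefccebddfdce')
  5 → (16, 'ccebddfdce')
  6 → (5, 'cdaaacfbgefccebddfdce')
  7 → (3, 'cdcdaaacfbgefccebddfdce')
  8 → (24, 'ce')
  9 → (17, 'cebddfdce')
  10 → (10, 'cfbgefccebddfdce')
  11 → (0, 'cffcdcdaaacfbgefccebddfdce')
  12 → (6, 'daaacfbgefccebddfdce')
  13 → (4, 'dcdaaacfbgefccebddfdce')
  14 → (23, 'dce')
  15 → (20, 'ddfdce')
  16 → (21, 'dfdce')
  17 → (25, 'e')
  18 → (18, 'ebddfdce')
  19 → (14, 'efccebddfdce')
  20 → (11, 'fbgefccebddfdce')
  21 → (15, 'fccebddfdce')
  22 → (2, 'fcdcdaaacfbgefccebddfdce')
  23 → (22, 'fdce')
  24 → (1, 'ffcdcdaaacfbgefccebddfdce')
  25 → (13, 'gefccebddfdce')

SA = [7, 8, 9, 19, 12, 16, 5, 3, 24, 17, 10, 0, 6, 4, 23, 20, 21, 25, 18, 14, 11, 15, 2, 22, 1, 13]
rank  pair      lcp
   1  s[7:],s[8:]  2  'aa'
   2  s[8:],s[9:]  1  'a'
   3  s[9:],s[19:]  0  ''
   4  s[19:],s[12:]  1  'b'
   5  s[12:],s[16:]  0  ''
   6  s[16:],s[5:]  1  'c'
   7  s[5:],s[3:]  2  'cd'
   8  s[3:],s[24:]  1  'c'
   9  s[24:],s[17:]  2  'ce'
  10  s[17:],s[10:]  1  'c'
  11  s[10:],s[0:]  2  'cf'
  12  s[0:],s[6:]  0  ''
  13  s[6:],s[4:]  1  'd'
  14  s[4:],s[23:]  2  'dc'
  15  s[23:],s[20:]  1  'd'
  16  s[20:],s[21:]  1  'd'
  17  s[21:],s[25:]  0  ''
  18  s[25:],s[18:]  1  'e'
  19  s[18:],s[14:]  1  'e'
  20  s[14:],s[11:]  0  ''
  21  s[11:],s[15:]  1  'f'
  22  s[15:],s[2:]  2  'fc'
  23  s[2:],s[22:]  1  'f'
  24  s[22:],s[1:]  1  'f'
  25  s[1:],s[13:]  0  ''

n(n+1)/2 = 26·27/2 = 351
Σ LCP = 0 + 2 + 1 + 0 + 1 + 0 + 1 + 2 + 1 + 2 + 1 + 2 + 0 + 1 + 2 + 1 + 1 + 0 + 1 + 1 + 0 + 1 + 2 + 1 + 1 + 0 = 25
distinct = 351 − 25 = 326

326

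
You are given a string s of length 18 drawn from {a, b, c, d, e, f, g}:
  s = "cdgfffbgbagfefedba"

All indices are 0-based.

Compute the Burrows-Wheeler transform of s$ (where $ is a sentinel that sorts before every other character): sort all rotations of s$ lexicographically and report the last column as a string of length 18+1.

abbdgf$ecfffegfgbad

rank  rotation             last
    0  $cdgfffbgbagfefedba  a
    1  a$cdgfffbgbagfefedb  b
    2  agfefedba$cdgfffbgb  b
    3  ba$cdgfffbgbagfefed  d
    4  bagfefedba$cdgfffbg  g
    5  bgbagfefedba$cdgfff  f
    6  cdgfffbgbagfefedba$  $
    7  dba$cdgfffbgbagfefe  e
    8  dgfffbgbagfefedba$c  c
    9  edba$cdgfffbgbagfef  f
   10  efedba$cdgfffbgbagf  f
   11  fbgbagfefedba$cdgff  f
   12  fedba$cdgfffbgbagfe  e
   13  fefedba$cdgfffbgbag  g
   14  ffbgbagfefedba$cdgf  f
   15  fffbgbagfefedba$cdg  g
   16  gbagfefedba$cdgfffb  b
   17  gfefedba$cdgfffbgba  a
   18  gfffbgbagfefedba$cd  d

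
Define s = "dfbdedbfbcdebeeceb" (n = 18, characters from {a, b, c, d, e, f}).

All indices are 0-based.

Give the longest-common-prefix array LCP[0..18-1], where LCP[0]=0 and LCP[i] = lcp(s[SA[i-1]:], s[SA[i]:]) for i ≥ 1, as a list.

rank→(start, suffix):
  0 → (17, 'b')
  1 → (8, 'bcdebeeceb')
  2 → (2, 'bdedbfbcdebeeceb')
  3 → (12, 'beeceb')
  4 → (6, 'bfbcdebeeceb')
  5 → (9, 'cdebeeceb')
  6 → (15, 'ceb')
  7 → (5, 'dbfbcdebeeceb')
  8 → (10, 'debeeceb')
  9 → (3, 'dedbfbcdebeeceb')
  10 → (0, 'dfbdedbfbcdebeeceb')
  11 → (16, 'eb')
  12 → (11, 'ebeeceb')
  13 → (14, 'eceb')
  14 → (4, 'edbfbcdebeeceb')
  15 → (13, 'eeceb')
  16 → (7, 'fbcdebeeceb')
  17 → (1, 'fbdedbfbcdebeeceb')

SA = [17, 8, 2, 12, 6, 9, 15, 5, 10, 3, 0, 16, 11, 14, 4, 13, 7, 1]
rank  pair      lcp
   1  s[17:],s[8:]  1  'b'
   2  s[8:],s[2:]  1  'b'
   3  s[2:],s[12:]  1  'b'
   4  s[12:],s[6:]  1  'b'
   5  s[6:],s[9:]  0  ''
   6  s[9:],s[15:]  1  'c'
   7  s[15:],s[5:]  0  ''
   8  s[5:],s[10:]  1  'd'
   9  s[10:],s[3:]  2  'de'
  10  s[3:],s[0:]  1  'd'
  11  s[0:],s[16:]  0  ''
  12  s[16:],s[11:]  2  'eb'
  13  s[11:],s[14:]  1  'e'
  14  s[14:],s[4:]  1  'e'
  15  s[4:],s[13:]  1  'e'
  16  s[13:],s[7:]  0  ''
  17  s[7:],s[1:]  2  'fb'

[0, 1, 1, 1, 1, 0, 1, 0, 1, 2, 1, 0, 2, 1, 1, 1, 0, 2]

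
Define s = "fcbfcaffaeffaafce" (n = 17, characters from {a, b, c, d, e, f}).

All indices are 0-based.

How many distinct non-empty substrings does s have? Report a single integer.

rank | idx | suffix
   0 |  12 | aafce
   1 |   8 | aeffaafce
   2 |  13 | afce
   3 |   5 | affaeffaafce
   4 |   2 | bfcaffaeffaafce
   5 |   4 | caffaeffaafce
   6 |   1 | cbfcaffaeffaafce
   7 |  15 | ce
   8 |  16 | e
   9 |   9 | effaafce
  10 |  11 | faafce
  11 |   7 | faeffaafce
  12 |   3 | fcaffaeffaafce
  13 |   0 | fcbfcaffaeffaafce
  14 |  14 | fce
  15 |  10 | ffaafce
  16 |   6 | ffaeffaafce

SA = [12, 8, 13, 5, 2, 4, 1, 15, 16, 9, 11, 7, 3, 0, 14, 10, 6]
rank  pair      lcp
   1  s[12:],s[8:]  1  'a'
   2  s[8:],s[13:]  1  'a'
   3  s[13:],s[5:]  2  'af'
   4  s[5:],s[2:]  0  ''
   5  s[2:],s[4:]  0  ''
   6  s[4:],s[1:]  1  'c'
   7  s[1:],s[15:]  1  'c'
   8  s[15:],s[16:]  0  ''
   9  s[16:],s[9:]  1  'e'
  10  s[9:],s[11:]  0  ''
  11  s[11:],s[7:]  2  'fa'
  12  s[7:],s[3:]  1  'f'
  13  s[3:],s[0:]  2  'fc'
  14  s[0:],s[14:]  2  'fc'
  15  s[14:],s[10:]  1  'f'
  16  s[10:],s[6:]  3  'ffa'

n(n+1)/2 = 17·18/2 = 153
Σ LCP = 0 + 1 + 1 + 2 + 0 + 0 + 1 + 1 + 0 + 1 + 0 + 2 + 1 + 2 + 2 + 1 + 3 = 18
distinct = 153 − 18 = 135

135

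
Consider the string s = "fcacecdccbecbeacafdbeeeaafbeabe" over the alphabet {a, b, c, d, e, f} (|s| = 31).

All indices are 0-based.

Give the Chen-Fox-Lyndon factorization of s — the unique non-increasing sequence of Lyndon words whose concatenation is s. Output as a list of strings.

emit factor 1: 'f' (i=0, period=1)
emit factor 2: 'c' (i=1, period=1)
emit factor 3: 'acecdccbecbe' (i=2, period=12)
emit factor 4: 'acafdbeee' (i=14, period=9)
emit factor 5: 'aafbeabe' (i=23, period=8)

["f", "c", "acecdccbecbe", "acafdbeee", "aafbeabe"]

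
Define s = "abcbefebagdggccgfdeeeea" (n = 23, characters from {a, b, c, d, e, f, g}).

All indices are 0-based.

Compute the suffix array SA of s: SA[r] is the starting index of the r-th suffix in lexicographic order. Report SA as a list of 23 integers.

[22, 0, 8, 7, 1, 3, 2, 13, 14, 17, 10, 21, 6, 20, 19, 18, 4, 16, 5, 12, 9, 15, 11]

sorted suffixes:
  #0 SA[0]=22  'a'
  #1 SA[1]=0  'abcbefebagdggccgfdeeeea'
  #2 SA[2]=8  'agdggccgfdeeeea'
  #3 SA[3]=7  'bagdggccgfdeeeea'
  #4 SA[4]=1  'bcbefebagdggccgfdeeeea'
  #5 SA[5]=3  'befebagdggccgfdeeeea'
  #6 SA[6]=2  'cbefebagdggccgfdeeeea'
  #7 SA[7]=13  'ccgfdeeeea'
  #8 SA[8]=14  'cgfdeeeea'
  #9 SA[9]=17  'deeeea'
  #10 SA[10]=10  'dggccgfdeeeea'
  #11 SA[11]=21  'ea'
  #12 SA[12]=6  'ebagdggccgfdeeeea'
  #13 SA[13]=20  'eea'
  #14 SA[14]=19  'eeea'
  #15 SA[15]=18  'eeeea'
  #16 SA[16]=4  'efebagdggccgfdeeeea'
  #17 SA[17]=16  'fdeeeea'
  #18 SA[18]=5  'febagdggccgfdeeeea'
  #19 SA[19]=12  'gccgfdeeeea'
  #20 SA[20]=9  'gdggccgfdeeeea'
  #21 SA[21]=15  'gfdeeeea'
  #22 SA[22]=11  'ggccgfdeeeea'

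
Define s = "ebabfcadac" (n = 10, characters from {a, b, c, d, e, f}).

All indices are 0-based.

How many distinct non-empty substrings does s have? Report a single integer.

51

rank | idx | suffix
   0 |   2 | abfcadac
   1 |   8 | ac
   2 |   6 | adac
   3 |   1 | babfcadac
   4 |   3 | bfcadac
   5 |   9 | c
   6 |   5 | cadac
   7 |   7 | dac
   8 |   0 | ebabfcadac
   9 |   4 | fcadac

SA = [2, 8, 6, 1, 3, 9, 5, 7, 0, 4]
i: (SA[i-1],SA[i]) lcp shared
  1: (2,8) 1 'a'
  2: (8,6) 1 'a'
  3: (6,1) 0 ''
  4: (1,3) 1 'b'
  5: (3,9) 0 ''
  6: (9,5) 1 'c'
  7: (5,7) 0 ''
  8: (7,0) 0 ''
  9: (0,4) 0 ''

n(n+1)/2 = 10·11/2 = 55
Σ LCP = 0 + 1 + 1 + 0 + 1 + 0 + 1 + 0 + 0 + 0 = 4
distinct = 55 − 4 = 51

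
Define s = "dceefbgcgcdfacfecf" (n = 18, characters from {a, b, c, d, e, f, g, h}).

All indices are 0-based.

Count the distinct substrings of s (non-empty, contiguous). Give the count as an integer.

rank→(start, suffix):
  0 → (12, 'acfecf')
  1 → (5, 'bgcgcdfacfecf')
  2 → (9, 'cdfacfecf')
  3 → (1, 'ceefbgcgcdfacfecf')
  4 → (16, 'cf')
  5 → (13, 'cfecf')
  6 → (7, 'cgcdfacfecf')
  7 → (0, 'dceefbgcgcdfacfecf')
  8 → (10, 'dfacfecf')
  9 → (15, 'ecf')
  10 → (2, 'eefbgcgcdfacfecf')
  11 → (3, 'efbgcgcdfacfecf')
  12 → (17, 'f')
  13 → (11, 'facfecf')
  14 → (4, 'fbgcgcdfacfecf')
  15 → (14, 'fecf')
  16 → (8, 'gcdfacfecf')
  17 → (6, 'gcgcdfacfecf')

SA = [12, 5, 9, 1, 16, 13, 7, 0, 10, 15, 2, 3, 17, 11, 4, 14, 8, 6]
i: (SA[i-1],SA[i]) lcp shared
  1: (12,5) 0 ''
  2: (5,9) 0 ''
  3: (9,1) 1 'c'
  4: (1,16) 1 'c'
  5: (16,13) 2 'cf'
  6: (13,7) 1 'c'
  7: (7,0) 0 ''
  8: (0,10) 1 'd'
  9: (10,15) 0 ''
  10: (15,2) 1 'e'
  11: (2,3) 1 'e'
  12: (3,17) 0 ''
  13: (17,11) 1 'f'
  14: (11,4) 1 'f'
  15: (4,14) 1 'f'
  16: (14,8) 0 ''
  17: (8,6) 2 'gc'

n(n+1)/2 = 18·19/2 = 171
Σ LCP = 0 + 0 + 0 + 1 + 1 + 2 + 1 + 0 + 1 + 0 + 1 + 1 + 0 + 1 + 1 + 1 + 0 + 2 = 13
distinct = 171 − 13 = 158

158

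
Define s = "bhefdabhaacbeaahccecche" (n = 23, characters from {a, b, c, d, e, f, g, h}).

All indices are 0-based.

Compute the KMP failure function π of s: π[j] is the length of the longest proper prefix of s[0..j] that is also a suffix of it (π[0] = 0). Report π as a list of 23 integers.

π[0] = 0
j=1 s[j]='h': π[1]=0 (border '')
j=2 s[j]='e': π[2]=0 (border '')
j=3 s[j]='f': π[3]=0 (border '')
j=4 s[j]='d': π[4]=0 (border '')
j=5 s[j]='a': π[5]=0 (border '')
j=6 s[j]='b': π[6]=1 (border 'b')
j=7 s[j]='h': π[7]=2 (border 'bh')
j=8 s[j]='a': k: 2→0; π[8]=0 (border '')
j=9 s[j]='a': π[9]=0 (border '')
j=10 s[j]='c': π[10]=0 (border '')
j=11 s[j]='b': π[11]=1 (border 'b')
j=12 s[j]='e': k: 1→0; π[12]=0 (border '')
j=13 s[j]='a': π[13]=0 (border '')
j=14 s[j]='a': π[14]=0 (border '')
j=15 s[j]='h': π[15]=0 (border '')
j=16 s[j]='c': π[16]=0 (border '')
j=17 s[j]='c': π[17]=0 (border '')
j=18 s[j]='e': π[18]=0 (border '')
j=19 s[j]='c': π[19]=0 (border '')
j=20 s[j]='c': π[20]=0 (border '')
j=21 s[j]='h': π[21]=0 (border '')
j=22 s[j]='e': π[22]=0 (border '')

[0, 0, 0, 0, 0, 0, 1, 2, 0, 0, 0, 1, 0, 0, 0, 0, 0, 0, 0, 0, 0, 0, 0]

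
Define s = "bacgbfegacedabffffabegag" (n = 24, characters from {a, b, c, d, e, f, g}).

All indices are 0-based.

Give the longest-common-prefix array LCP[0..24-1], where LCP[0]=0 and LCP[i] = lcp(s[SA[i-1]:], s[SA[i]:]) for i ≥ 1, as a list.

rank→(start, suffix):
  0 → (18, 'abegag')
  1 → (12, 'abffffabegag')
  2 → (8, 'acedabffffabegag')
  3 → (1, 'acgbfegacedabffffabegag')
  4 → (22, 'ag')
  5 → (0, 'bacgbfegacedabffffabegag')
  6 → (19, 'begag')
  7 → (4, 'bfegacedabffffabegag')
  8 → (13, 'bffffabegag')
  9 → (9, 'cedabffffabegag')
  10 → (2, 'cgbfegacedabffffabegag')
  11 → (11, 'dabffffabegag')
  12 → (10, 'edabffffabegag')
  13 → (6, 'egacedabffffabegag')
  14 → (20, 'egag')
  15 → (17, 'fabegag')
  16 → (5, 'fegacedabffffabegag')
  17 → (16, 'ffabegag')
  18 → (15, 'fffabegag')
  19 → (14, 'ffffabegag')
  20 → (23, 'g')
  21 → (7, 'gacedabffffabegag')
  22 → (21, 'gag')
  23 → (3, 'gbfegacedabffffabegag')

SA = [18, 12, 8, 1, 22, 0, 19, 4, 13, 9, 2, 11, 10, 6, 20, 17, 5, 16, 15, 14, 23, 7, 21, 3]
[i] adj suffixes → lcp
  [1] 18/12 → 2 ('ab')
  [2] 12/8 → 1 ('a')
  [3] 8/1 → 2 ('ac')
  [4] 1/22 → 1 ('a')
  [5] 22/0 → 0 ('')
  [6] 0/19 → 1 ('b')
  [7] 19/4 → 1 ('b')
  [8] 4/13 → 2 ('bf')
  [9] 13/9 → 0 ('')
  [10] 9/2 → 1 ('c')
  [11] 2/11 → 0 ('')
  [12] 11/10 → 0 ('')
  [13] 10/6 → 1 ('e')
  [14] 6/20 → 3 ('ega')
  [15] 20/17 → 0 ('')
  [16] 17/5 → 1 ('f')
  [17] 5/16 → 1 ('f')
  [18] 16/15 → 2 ('ff')
  [19] 15/14 → 3 ('fff')
  [20] 14/23 → 0 ('')
  [21] 23/7 → 1 ('g')
  [22] 7/21 → 2 ('ga')
  [23] 21/3 → 1 ('g')

[0, 2, 1, 2, 1, 0, 1, 1, 2, 0, 1, 0, 0, 1, 3, 0, 1, 1, 2, 3, 0, 1, 2, 1]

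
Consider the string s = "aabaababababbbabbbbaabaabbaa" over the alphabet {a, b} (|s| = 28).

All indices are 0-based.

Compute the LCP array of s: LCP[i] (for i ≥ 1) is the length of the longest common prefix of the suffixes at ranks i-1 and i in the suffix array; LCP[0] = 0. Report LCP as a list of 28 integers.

[0, 1, 2, 6, 4, 3, 1, 5, 3, 6, 4, 2, 3, 4, 0, 3, 5, 4, 2, 5, 3, 5, 1, 4, 3, 2, 4, 3]

sorted suffixes:
  #0 SA[0]=27  'a'
  #1 SA[1]=26  'aa'
  #2 SA[2]=0  'aabaababababbbabbbbaabaabbaa'
  #3 SA[3]=19  'aabaabbaa'
  #4 SA[4]=3  'aababababbbabbbbaabaabbaa'
  #5 SA[5]=22  'aabbaa'
  #6 SA[6]=1  'abaababababbbabbbbaabaabbaa'
  #7 SA[7]=20  'abaabbaa'
  #8 SA[8]=4  'ababababbbabbbbaabaabbaa'
  #9 SA[9]=6  'abababbbabbbbaabaabbaa'
  #10 SA[10]=8  'ababbbabbbbaabaabbaa'
  #11 SA[11]=23  'abbaa'
  #12 SA[12]=10  'abbbabbbbaabaabbaa'
  #13 SA[13]=14  'abbbbaabaabbaa'
  #14 SA[14]=25  'baa'
  #15 SA[15]=18  'baabaabbaa'
  #16 SA[16]=2  'baababababbbabbbbaabaabbaa'
  #17 SA[17]=21  'baabbaa'
  #18 SA[18]=5  'babababbbabbbbaabaabbaa'
  #19 SA[19]=7  'bababbbabbbbaabaabbaa'
  #20 SA[20]=9  'babbbabbbbaabaabbaa'
  #21 SA[21]=13  'babbbbaabaabbaa'
  #22 SA[22]=24  'bbaa'
  #23 SA[23]=17  'bbaabaabbaa'
  #24 SA[24]=12  'bbabbbbaabaabbaa'
  #25 SA[25]=16  'bbbaabaabbaa'
  #26 SA[26]=11  'bbbabbbbaabaabbaa'
  #27 SA[27]=15  'bbbbaabaabbaa'

SA = [27, 26, 0, 19, 3, 22, 1, 20, 4, 6, 8, 23, 10, 14, 25, 18, 2, 21, 5, 7, 9, 13, 24, 17, 12, 16, 11, 15]
i: (SA[i-1],SA[i]) lcp shared
  1: (27,26) 1 'a'
  2: (26,0) 2 'aa'
  3: (0,19) 6 'aabaab'
  4: (19,3) 4 'aaba'
  5: (3,22) 3 'aab'
  6: (22,1) 1 'a'
  7: (1,20) 5 'abaab'
  8: (20,4) 3 'aba'
  9: (4,6) 6 'ababab'
  10: (6,8) 4 'abab'
  11: (8,23) 2 'ab'
  12: (23,10) 3 'abb'
  13: (10,14) 4 'abbb'
  14: (14,25) 0 ''
  15: (25,18) 3 'baa'
  16: (18,2) 5 'baaba'
  17: (2,21) 4 'baab'
  18: (21,5) 2 'ba'
  19: (5,7) 5 'babab'
  20: (7,9) 3 'bab'
  21: (9,13) 5 'babbb'
  22: (13,24) 1 'b'
  23: (24,17) 4 'bbaa'
  24: (17,12) 3 'bba'
  25: (12,16) 2 'bb'
  26: (16,11) 4 'bbba'
  27: (11,15) 3 'bbb'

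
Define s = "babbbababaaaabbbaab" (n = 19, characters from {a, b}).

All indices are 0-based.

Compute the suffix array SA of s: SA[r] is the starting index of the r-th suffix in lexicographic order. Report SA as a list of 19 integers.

[9, 10, 16, 11, 17, 7, 5, 12, 1, 18, 8, 15, 6, 4, 0, 14, 3, 13, 2]

rank→(start, suffix):
  0 → (9, 'aaaabbbaab')
  1 → (10, 'aaabbbaab')
  2 → (16, 'aab')
  3 → (11, 'aabbbaab')
  4 → (17, 'ab')
  5 → (7, 'abaaaabbbaab')
  6 → (5, 'ababaaaabbbaab')
  7 → (12, 'abbbaab')
  8 → (1, 'abbbababaaaabbbaab')
  9 → (18, 'b')
  10 → (8, 'baaaabbbaab')
  11 → (15, 'baab')
  12 → (6, 'babaaaabbbaab')
  13 → (4, 'bababaaaabbbaab')
  14 → (0, 'babbbababaaaabbbaab')
  15 → (14, 'bbaab')
  16 → (3, 'bbababaaaabbbaab')
  17 → (13, 'bbbaab')
  18 → (2, 'bbbababaaaabbbaab')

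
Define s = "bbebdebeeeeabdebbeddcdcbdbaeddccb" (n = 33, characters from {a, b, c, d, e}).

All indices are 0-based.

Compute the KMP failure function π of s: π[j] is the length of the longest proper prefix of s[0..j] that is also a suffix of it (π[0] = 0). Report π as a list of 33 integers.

π[0] = 0
j=1 s[j]='b': π[1]=1 (border 'b')
j=2 s[j]='e': k: 1→0; π[2]=0 (border '')
j=3 s[j]='b': π[3]=1 (border 'b')
j=4 s[j]='d': k: 1→0; π[4]=0 (border '')
j=5 s[j]='e': π[5]=0 (border '')
j=6 s[j]='b': π[6]=1 (border 'b')
j=7 s[j]='e': k: 1→0; π[7]=0 (border '')
j=8 s[j]='e': π[8]=0 (border '')
j=9 s[j]='e': π[9]=0 (border '')
j=10 s[j]='e': π[10]=0 (border '')
j=11 s[j]='a': π[11]=0 (border '')
j=12 s[j]='b': π[12]=1 (border 'b')
j=13 s[j]='d': k: 1→0; π[13]=0 (border '')
j=14 s[j]='e': π[14]=0 (border '')
j=15 s[j]='b': π[15]=1 (border 'b')
j=16 s[j]='b': π[16]=2 (border 'bb')
j=17 s[j]='e': π[17]=3 (border 'bbe')
j=18 s[j]='d': k: 3→0; π[18]=0 (border '')
j=19 s[j]='d': π[19]=0 (border '')
j=20 s[j]='c': π[20]=0 (border '')
j=21 s[j]='d': π[21]=0 (border '')
j=22 s[j]='c': π[22]=0 (border '')
j=23 s[j]='b': π[23]=1 (border 'b')
j=24 s[j]='d': k: 1→0; π[24]=0 (border '')
j=25 s[j]='b': π[25]=1 (border 'b')
j=26 s[j]='a': k: 1→0; π[26]=0 (border '')
j=27 s[j]='e': π[27]=0 (border '')
j=28 s[j]='d': π[28]=0 (border '')
j=29 s[j]='d': π[29]=0 (border '')
j=30 s[j]='c': π[30]=0 (border '')
j=31 s[j]='c': π[31]=0 (border '')
j=32 s[j]='b': π[32]=1 (border 'b')

[0, 1, 0, 1, 0, 0, 1, 0, 0, 0, 0, 0, 1, 0, 0, 1, 2, 3, 0, 0, 0, 0, 0, 1, 0, 1, 0, 0, 0, 0, 0, 0, 1]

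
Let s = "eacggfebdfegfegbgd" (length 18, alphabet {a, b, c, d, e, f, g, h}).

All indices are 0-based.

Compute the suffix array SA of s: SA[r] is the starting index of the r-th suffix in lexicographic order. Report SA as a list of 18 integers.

rank→(start, suffix):
  0 → (1, 'acggfebdfegfegbgd')
  1 → (7, 'bdfegfegbgd')
  2 → (15, 'bgd')
  3 → (2, 'cggfebdfegfegbgd')
  4 → (17, 'd')
  5 → (8, 'dfegfegbgd')
  6 → (0, 'eacggfebdfegfegbgd')
  7 → (6, 'ebdfegfegbgd')
  8 → (13, 'egbgd')
  9 → (10, 'egfegbgd')
  10 → (5, 'febdfegfegbgd')
  11 → (12, 'fegbgd')
  12 → (9, 'fegfegbgd')
  13 → (14, 'gbgd')
  14 → (16, 'gd')
  15 → (4, 'gfebdfegfegbgd')
  16 → (11, 'gfegbgd')
  17 → (3, 'ggfebdfegfegbgd')

[1, 7, 15, 2, 17, 8, 0, 6, 13, 10, 5, 12, 9, 14, 16, 4, 11, 3]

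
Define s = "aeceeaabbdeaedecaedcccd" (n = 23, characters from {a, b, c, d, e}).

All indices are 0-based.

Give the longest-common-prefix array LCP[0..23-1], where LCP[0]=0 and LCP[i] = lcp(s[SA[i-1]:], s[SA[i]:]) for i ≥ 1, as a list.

rank→(start, suffix):
  0 → (5, 'aabbdeaedecaedcccd')
  1 → (6, 'abbdeaedecaedcccd')
  2 → (0, 'aeceeaabbdeaedecaedcccd')
  3 → (16, 'aedcccd')
  4 → (11, 'aedecaedcccd')
  5 → (7, 'bbdeaedecaedcccd')
  6 → (8, 'bdeaedecaedcccd')
  7 → (15, 'caedcccd')
  8 → (19, 'cccd')
  9 → (20, 'ccd')
  10 → (21, 'cd')
  11 → (2, 'ceeaabbdeaedecaedcccd')
  12 → (22, 'd')
  13 → (18, 'dcccd')
  14 → (9, 'deaedecaedcccd')
  15 → (13, 'decaedcccd')
  16 → (4, 'eaabbdeaedecaedcccd')
  17 → (10, 'eaedecaedcccd')
  18 → (14, 'ecaedcccd')
  19 → (1, 'eceeaabbdeaedecaedcccd')
  20 → (17, 'edcccd')
  21 → (12, 'edecaedcccd')
  22 → (3, 'eeaabbdeaedecaedcccd')

SA = [5, 6, 0, 16, 11, 7, 8, 15, 19, 20, 21, 2, 22, 18, 9, 13, 4, 10, 14, 1, 17, 12, 3]
rank  pair      lcp
   1  s[5:],s[6:]  1  'a'
   2  s[6:],s[0:]  1  'a'
   3  s[0:],s[16:]  2  'ae'
   4  s[16:],s[11:]  3  'aed'
   5  s[11:],s[7:]  0  ''
   6  s[7:],s[8:]  1  'b'
   7  s[8:],s[15:]  0  ''
   8  s[15:],s[19:]  1  'c'
   9  s[19:],s[20:]  2  'cc'
  10  s[20:],s[21:]  1  'c'
  11  s[21:],s[2:]  1  'c'
  12  s[2:],s[22:]  0  ''
  13  s[22:],s[18:]  1  'd'
  14  s[18:],s[9:]  1  'd'
  15  s[9:],s[13:]  2  'de'
  16  s[13:],s[4:]  0  ''
  17  s[4:],s[10:]  2  'ea'
  18  s[10:],s[14:]  1  'e'
  19  s[14:],s[1:]  2  'ec'
  20  s[1:],s[17:]  1  'e'
  21  s[17:],s[12:]  2  'ed'
  22  s[12:],s[3:]  1  'e'

[0, 1, 1, 2, 3, 0, 1, 0, 1, 2, 1, 1, 0, 1, 1, 2, 0, 2, 1, 2, 1, 2, 1]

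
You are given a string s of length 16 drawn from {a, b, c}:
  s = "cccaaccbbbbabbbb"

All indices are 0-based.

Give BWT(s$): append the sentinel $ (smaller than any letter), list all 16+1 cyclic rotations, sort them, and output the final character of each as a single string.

bcbabbbbbbacccca$

rank  rotation           last
    0  $cccaaccbbbbabbbb  b
    1  aaccbbbbabbbb$ccc  c
    2  abbbb$cccaaccbbbb  b
    3  accbbbbabbbb$ccca  a
    4  b$cccaaccbbbbabbb  b
    5  babbbb$cccaaccbbb  b
    6  bb$cccaaccbbbbabb  b
    7  bbabbbb$cccaaccbb  b
    8  bbb$cccaaccbbbbab  b
    9  bbbabbbb$cccaaccb  b
   10  bbbb$cccaaccbbbba  a
   11  bbbbabbbb$cccaacc  c
   12  caaccbbbbabbbb$cc  c
   13  cbbbbabbbb$cccaac  c
   14  ccaaccbbbbabbbb$c  c
   15  ccbbbbabbbb$cccaa  a
   16  cccaaccbbbbabbbb$  $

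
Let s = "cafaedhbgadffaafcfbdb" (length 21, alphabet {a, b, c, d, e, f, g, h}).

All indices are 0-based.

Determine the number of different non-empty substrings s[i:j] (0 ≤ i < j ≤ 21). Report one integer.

sorted suffixes:
  #0 SA[0]=13  'aafcfbdb'
  #1 SA[1]=9  'adffaafcfbdb'
  #2 SA[2]=3  'aedhbgadffaafcfbdb'
  #3 SA[3]=1  'afaedhbgadffaafcfbdb'
  #4 SA[4]=14  'afcfbdb'
  #5 SA[5]=20  'b'
  #6 SA[6]=18  'bdb'
  #7 SA[7]=7  'bgadffaafcfbdb'
  #8 SA[8]=0  'cafaedhbgadffaafcfbdb'
  #9 SA[9]=16  'cfbdb'
  #10 SA[10]=19  'db'
  #11 SA[11]=10  'dffaafcfbdb'
  #12 SA[12]=5  'dhbgadffaafcfbdb'
  #13 SA[13]=4  'edhbgadffaafcfbdb'
  #14 SA[14]=12  'faafcfbdb'
  #15 SA[15]=2  'faedhbgadffaafcfbdb'
  #16 SA[16]=17  'fbdb'
  #17 SA[17]=15  'fcfbdb'
  #18 SA[18]=11  'ffaafcfbdb'
  #19 SA[19]=8  'gadffaafcfbdb'
  #20 SA[20]=6  'hbgadffaafcfbdb'

SA = [13, 9, 3, 1, 14, 20, 18, 7, 0, 16, 19, 10, 5, 4, 12, 2, 17, 15, 11, 8, 6]
i: (SA[i-1],SA[i]) lcp shared
  1: (13,9) 1 'a'
  2: (9,3) 1 'a'
  3: (3,1) 1 'a'
  4: (1,14) 2 'af'
  5: (14,20) 0 ''
  6: (20,18) 1 'b'
  7: (18,7) 1 'b'
  8: (7,0) 0 ''
  9: (0,16) 1 'c'
  10: (16,19) 0 ''
  11: (19,10) 1 'd'
  12: (10,5) 1 'd'
  13: (5,4) 0 ''
  14: (4,12) 0 ''
  15: (12,2) 2 'fa'
  16: (2,17) 1 'f'
  17: (17,15) 1 'f'
  18: (15,11) 1 'f'
  19: (11,8) 0 ''
  20: (8,6) 0 ''

n(n+1)/2 = 21·22/2 = 231
Σ LCP = 0 + 1 + 1 + 1 + 2 + 0 + 1 + 1 + 0 + 1 + 0 + 1 + 1 + 0 + 0 + 2 + 1 + 1 + 1 + 0 + 0 = 15
distinct = 231 − 15 = 216

216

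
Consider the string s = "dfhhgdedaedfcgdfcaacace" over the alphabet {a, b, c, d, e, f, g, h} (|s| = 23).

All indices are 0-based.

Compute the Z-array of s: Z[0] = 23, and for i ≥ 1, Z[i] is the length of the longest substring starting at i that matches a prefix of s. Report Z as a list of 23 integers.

Z[0]=23
i=1: i≥r, start 0; Z[1]=0
i=2: i≥r, start 0; Z[2]=0
i=3: i≥r, start 0; Z[3]=0
i=4: i≥r, start 0; Z[4]=0
i=5: i≥r, start 0; Z[5]=1 grow→box=[5,6)
i=6: i≥r, start 0; Z[6]=0
i=7: i≥r, start 0; Z[7]=1 grow→box=[7,8)
i=8: i≥r, start 0; Z[8]=0
i=9: i≥r, start 0; Z[9]=0
i=10: i≥r, start 0; Z[10]=2 grow→box=[10,12)
i=11: min(r-i=1, Z[1]=0)=0; Z[11]=0
i=12: i≥r, start 0; Z[12]=0
i=13: i≥r, start 0; Z[13]=0
i=14: i≥r, start 0; Z[14]=2 grow→box=[14,16)
i=15: min(r-i=1, Z[1]=0)=0; Z[15]=0
i=16: i≥r, start 0; Z[16]=0
i=17: i≥r, start 0; Z[17]=0
i=18: i≥r, start 0; Z[18]=0
i=19: i≥r, start 0; Z[19]=0
i=20: i≥r, start 0; Z[20]=0
i=21: i≥r, start 0; Z[21]=0
i=22: i≥r, start 0; Z[22]=0

[23, 0, 0, 0, 0, 1, 0, 1, 0, 0, 2, 0, 0, 0, 2, 0, 0, 0, 0, 0, 0, 0, 0]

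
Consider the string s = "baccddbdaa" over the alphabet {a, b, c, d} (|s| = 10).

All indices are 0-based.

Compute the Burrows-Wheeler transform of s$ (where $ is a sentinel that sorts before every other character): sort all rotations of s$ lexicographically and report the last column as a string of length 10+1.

rank  rotation     last
    0  $baccddbdaa  a
    1  a$baccddbda  a
    2  aa$baccddbd  d
    3  accddbdaa$b  b
    4  baccddbdaa$  $
    5  bdaa$baccdd  d
    6  ccddbdaa$ba  a
    7  cddbdaa$bac  c
    8  daa$baccddb  b
    9  dbdaa$baccd  d
   10  ddbdaa$bacc  c

aadb$dacbdc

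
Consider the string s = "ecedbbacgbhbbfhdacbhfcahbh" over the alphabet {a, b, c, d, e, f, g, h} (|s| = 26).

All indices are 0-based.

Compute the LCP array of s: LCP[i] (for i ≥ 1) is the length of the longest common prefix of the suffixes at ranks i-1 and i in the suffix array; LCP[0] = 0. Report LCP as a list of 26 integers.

rank→(start, suffix):
  0 → (16, 'acbhfcahbh')
  1 → (6, 'acgbhbbfhdacbhfcahbh')
  2 → (22, 'ahbh')
  3 → (5, 'bacgbhbbfhdacbhfcahbh')
  4 → (4, 'bbacgbhbbfhdacbhfcahbh')
  5 → (11, 'bbfhdacbhfcahbh')
  6 → (12, 'bfhdacbhfcahbh')
  7 → (24, 'bh')
  8 → (9, 'bhbbfhdacbhfcahbh')
  9 → (18, 'bhfcahbh')
  10 → (21, 'cahbh')
  11 → (17, 'cbhfcahbh')
  12 → (1, 'cedbbacgbhbbfhdacbhfcahbh')
  13 → (7, 'cgbhbbfhdacbhfcahbh')
  14 → (15, 'dacbhfcahbh')
  15 → (3, 'dbbacgbhbbfhdacbhfcahbh')
  16 → (0, 'ecedbbacgbhbbfhdacbhfcahbh')
  17 → (2, 'edbbacgbhbbfhdacbhfcahbh')
  18 → (20, 'fcahbh')
  19 → (13, 'fhdacbhfcahbh')
  20 → (8, 'gbhbbfhdacbhfcahbh')
  21 → (25, 'h')
  22 → (10, 'hbbfhdacbhfcahbh')
  23 → (23, 'hbh')
  24 → (14, 'hdacbhfcahbh')
  25 → (19, 'hfcahbh')

SA = [16, 6, 22, 5, 4, 11, 12, 24, 9, 18, 21, 17, 1, 7, 15, 3, 0, 2, 20, 13, 8, 25, 10, 23, 14, 19]
i: (SA[i-1],SA[i]) lcp shared
  1: (16,6) 2 'ac'
  2: (6,22) 1 'a'
  3: (22,5) 0 ''
  4: (5,4) 1 'b'
  5: (4,11) 2 'bb'
  6: (11,12) 1 'b'
  7: (12,24) 1 'b'
  8: (24,9) 2 'bh'
  9: (9,18) 2 'bh'
  10: (18,21) 0 ''
  11: (21,17) 1 'c'
  12: (17,1) 1 'c'
  13: (1,7) 1 'c'
  14: (7,15) 0 ''
  15: (15,3) 1 'd'
  16: (3,0) 0 ''
  17: (0,2) 1 'e'
  18: (2,20) 0 ''
  19: (20,13) 1 'f'
  20: (13,8) 0 ''
  21: (8,25) 0 ''
  22: (25,10) 1 'h'
  23: (10,23) 2 'hb'
  24: (23,14) 1 'h'
  25: (14,19) 1 'h'

[0, 2, 1, 0, 1, 2, 1, 1, 2, 2, 0, 1, 1, 1, 0, 1, 0, 1, 0, 1, 0, 0, 1, 2, 1, 1]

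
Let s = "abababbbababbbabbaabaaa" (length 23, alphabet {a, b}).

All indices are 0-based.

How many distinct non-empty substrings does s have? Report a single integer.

201

sorted suffixes:
  #0 SA[0]=22  'a'
  #1 SA[1]=21  'aa'
  #2 SA[2]=20  'aaa'
  #3 SA[3]=17  'aabaaa'
  #4 SA[4]=18  'abaaa'
  #5 SA[5]=0  'abababbbababbbabbaabaaa'
  #6 SA[6]=2  'ababbbababbbabbaabaaa'
  #7 SA[7]=8  'ababbbabbaabaaa'
  #8 SA[8]=14  'abbaabaaa'
  #9 SA[9]=4  'abbbababbbabbaabaaa'
  #10 SA[10]=10  'abbbabbaabaaa'
  #11 SA[11]=19  'baaa'
  #12 SA[12]=16  'baabaaa'
  #13 SA[13]=1  'bababbbababbbabbaabaaa'
  #14 SA[14]=7  'bababbbabbaabaaa'
  #15 SA[15]=13  'babbaabaaa'
  #16 SA[16]=3  'babbbababbbabbaabaaa'
  #17 SA[17]=9  'babbbabbaabaaa'
  #18 SA[18]=15  'bbaabaaa'
  #19 SA[19]=6  'bbababbbabbaabaaa'
  #20 SA[20]=12  'bbabbaabaaa'
  #21 SA[21]=5  'bbbababbbabbaabaaa'
  #22 SA[22]=11  'bbbabbaabaaa'

SA = [22, 21, 20, 17, 18, 0, 2, 8, 14, 4, 10, 19, 16, 1, 7, 13, 3, 9, 15, 6, 12, 5, 11]
[i] adj suffixes → lcp
  [1] 22/21 → 1 ('a')
  [2] 21/20 → 2 ('aa')
  [3] 20/17 → 2 ('aa')
  [4] 17/18 → 1 ('a')
  [5] 18/0 → 3 ('aba')
  [6] 0/2 → 4 ('abab')
  [7] 2/8 → 8 ('ababbbab')
  [8] 8/14 → 2 ('ab')
  [9] 14/4 → 3 ('abb')
  [10] 4/10 → 6 ('abbbab')
  [11] 10/19 → 0 ('')
  [12] 19/16 → 3 ('baa')
  [13] 16/1 → 2 ('ba')
  [14] 1/7 → 9 ('bababbbab')
  [15] 7/13 → 3 ('bab')
  [16] 13/3 → 4 ('babb')
  [17] 3/9 → 7 ('babbbab')
  [18] 9/15 → 1 ('b')
  [19] 15/6 → 3 ('bba')
  [20] 6/12 → 4 ('bbab')
  [21] 12/5 → 2 ('bb')
  [22] 5/11 → 5 ('bbbab')

n(n+1)/2 = 23·24/2 = 276
Σ LCP = 0 + 1 + 2 + 2 + 1 + 3 + 4 + 8 + 2 + 3 + 6 + 0 + 3 + 2 + 9 + 3 + 4 + 7 + 1 + 3 + 4 + 2 + 5 = 75
distinct = 276 − 75 = 201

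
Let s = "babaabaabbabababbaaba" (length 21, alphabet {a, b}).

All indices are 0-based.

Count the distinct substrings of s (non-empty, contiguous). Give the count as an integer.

172

rank→(start, suffix):
  0 → (20, 'a')
  1 → (17, 'aaba')
  2 → (3, 'aabaabbabababbaaba')
  3 → (6, 'aabbabababbaaba')
  4 → (18, 'aba')
  5 → (1, 'abaabaabbabababbaaba')
  6 → (4, 'abaabbabababbaaba')
  7 → (10, 'abababbaaba')
  8 → (12, 'ababbaaba')
  9 → (14, 'abbaaba')
  10 → (7, 'abbabababbaaba')
  11 → (19, 'ba')
  12 → (16, 'baaba')
  13 → (2, 'baabaabbabababbaaba')
  14 → (5, 'baabbabababbaaba')
  15 → (0, 'babaabaabbabababbaaba')
  16 → (9, 'babababbaaba')
  17 → (11, 'bababbaaba')
  18 → (13, 'babbaaba')
  19 → (15, 'bbaaba')
  20 → (8, 'bbabababbaaba')

SA = [20, 17, 3, 6, 18, 1, 4, 10, 12, 14, 7, 19, 16, 2, 5, 0, 9, 11, 13, 15, 8]
i: (SA[i-1],SA[i]) lcp shared
  1: (20,17) 1 'a'
  2: (17,3) 4 'aaba'
  3: (3,6) 3 'aab'
  4: (6,18) 1 'a'
  5: (18,1) 3 'aba'
  6: (1,4) 5 'abaab'
  7: (4,10) 3 'aba'
  8: (10,12) 4 'abab'
  9: (12,14) 2 'ab'
  10: (14,7) 4 'abba'
  11: (7,19) 0 ''
  12: (19,16) 2 'ba'
  13: (16,2) 5 'baaba'
  14: (2,5) 4 'baab'
  15: (5,0) 2 'ba'
  16: (0,9) 4 'baba'
  17: (9,11) 5 'babab'
  18: (11,13) 3 'bab'
  19: (13,15) 1 'b'
  20: (15,8) 3 'bba'

n(n+1)/2 = 21·22/2 = 231
Σ LCP = 0 + 1 + 4 + 3 + 1 + 3 + 5 + 3 + 4 + 2 + 4 + 0 + 2 + 5 + 4 + 2 + 4 + 5 + 3 + 1 + 3 = 59
distinct = 231 − 59 = 172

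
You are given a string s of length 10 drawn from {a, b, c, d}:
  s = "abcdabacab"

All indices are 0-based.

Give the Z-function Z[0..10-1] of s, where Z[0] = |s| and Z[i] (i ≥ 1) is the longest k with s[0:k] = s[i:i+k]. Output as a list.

[10, 0, 0, 0, 2, 0, 1, 0, 2, 0]

Z[0]=10
i=1: outside box; Z[1]=0
i=2: outside box; Z[2]=0
i=3: outside box; Z[3]=0
i=4: outside box; Z[4]=2 grow→box=[4,6)
i=5: min(r-i=1, Z[1]=0)=0; Z[5]=0
i=6: outside box; Z[6]=1 grow→box=[6,7)
i=7: outside box; Z[7]=0
i=8: outside box; Z[8]=2 grow→box=[8,10)
i=9: min(r-i=1, Z[1]=0)=0; Z[9]=0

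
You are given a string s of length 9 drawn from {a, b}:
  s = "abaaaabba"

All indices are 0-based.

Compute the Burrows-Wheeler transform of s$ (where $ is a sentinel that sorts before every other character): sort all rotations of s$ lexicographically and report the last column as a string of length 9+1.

abbaa$abaa

rank  rotation    last
    0  $abaaaabba  a
    1  a$abaaaabb  b
    2  aaaabba$ab  b
    3  aaabba$aba  a
    4  aabba$abaa  a
    5  abaaaabba$  $
    6  abba$abaaa  a
    7  ba$abaaaab  b
    8  baaaabba$a  a
    9  bba$abaaaa  a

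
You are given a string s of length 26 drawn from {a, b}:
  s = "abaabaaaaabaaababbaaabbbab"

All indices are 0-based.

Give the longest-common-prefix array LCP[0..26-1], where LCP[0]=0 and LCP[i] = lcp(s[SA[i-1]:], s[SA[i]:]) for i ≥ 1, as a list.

[0, 4, 3, 5, 4, 2, 6, 4, 3, 1, 2, 5, 4, 3, 2, 3, 0, 1, 4, 5, 3, 2, 3, 1, 3, 2]

rank | idx | suffix
   0 |   5 | aaaaabaaababbaaabbbab
   1 |   6 | aaaabaaababbaaabbbab
   2 |   7 | aaabaaababbaaabbbab
   3 |  11 | aaababbaaabbbab
   4 |  18 | aaabbbab
   5 |   2 | aabaaaaabaaababbaaabbbab
   6 |   8 | aabaaababbaaabbbab
   7 |  12 | aababbaaabbbab
   8 |  19 | aabbbab
   9 |  24 | ab
  10 |   3 | abaaaaabaaababbaaabbbab
  11 |   9 | abaaababbaaabbbab
  12 |   0 | abaabaaaaabaaababbaaabbbab
  13 |  13 | ababbaaabbbab
  14 |  15 | abbaaabbbab
  15 |  20 | abbbab
  16 |  25 | b
  17 |   4 | baaaaabaaababbaaabbbab
  18 |  10 | baaababbaaabbbab
  19 |  17 | baaabbbab
  20 |   1 | baabaaaaabaaababbaaabbbab
  21 |  23 | bab
  22 |  14 | babbaaabbbab
  23 |  16 | bbaaabbbab
  24 |  22 | bbab
  25 |  21 | bbbab

SA = [5, 6, 7, 11, 18, 2, 8, 12, 19, 24, 3, 9, 0, 13, 15, 20, 25, 4, 10, 17, 1, 23, 14, 16, 22, 21]
[i] adj suffixes → lcp
  [1] 5/6 → 4 ('aaaa')
  [2] 6/7 → 3 ('aaa')
  [3] 7/11 → 5 ('aaaba')
  [4] 11/18 → 4 ('aaab')
  [5] 18/2 → 2 ('aa')
  [6] 2/8 → 6 ('aabaaa')
  [7] 8/12 → 4 ('aaba')
  [8] 12/19 → 3 ('aab')
  [9] 19/24 → 1 ('a')
  [10] 24/3 → 2 ('ab')
  [11] 3/9 → 5 ('abaaa')
  [12] 9/0 → 4 ('abaa')
  [13] 0/13 → 3 ('aba')
  [14] 13/15 → 2 ('ab')
  [15] 15/20 → 3 ('abb')
  [16] 20/25 → 0 ('')
  [17] 25/4 → 1 ('b')
  [18] 4/10 → 4 ('baaa')
  [19] 10/17 → 5 ('baaab')
  [20] 17/1 → 3 ('baa')
  [21] 1/23 → 2 ('ba')
  [22] 23/14 → 3 ('bab')
  [23] 14/16 → 1 ('b')
  [24] 16/22 → 3 ('bba')
  [25] 22/21 → 2 ('bb')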